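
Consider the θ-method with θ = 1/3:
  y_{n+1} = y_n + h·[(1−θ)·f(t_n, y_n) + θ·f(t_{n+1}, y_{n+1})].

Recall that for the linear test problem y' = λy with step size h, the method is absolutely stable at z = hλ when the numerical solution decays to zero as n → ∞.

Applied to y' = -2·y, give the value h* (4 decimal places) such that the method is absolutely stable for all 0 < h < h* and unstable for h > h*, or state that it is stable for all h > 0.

(-6.0000,0); λ=-2 ⇒ h* = (6)/2 = 3.0000.

On y'=λy, z=hλ:
  y_{n+1} = y_n + z·[2/3·y_n + 1/3·y_{n+1}] ⇒ (1 − 1/3z)y_{n+1} = (1 + 2/3z)y_n
  ⇒ R(z) = (1 + 2/3z)/(1 − 1/3z).

Need |R(x)|<1, x<0.
x=-1.63: |R|=0.0562
R=−1: 1+2/3x = −1+1/3x ⇒ -1/3x=2 ⇒ x=2/(-1/3)=-6.0000
Confirm numerically:
  x=-5.957: |R|=0.99520 <1
  x=-5.412: |R|=0.93010 <1
  x=-4.665: |R|=0.82583 <1
  x=-4.120: |R|=0.73596 <1
  x=-6.287: |R|=1.03090 >1
  x=-6.238: |R|=1.02576 >1
  x=-6.237: |R|=1.02566 >1
Interval (-6.0000, 0).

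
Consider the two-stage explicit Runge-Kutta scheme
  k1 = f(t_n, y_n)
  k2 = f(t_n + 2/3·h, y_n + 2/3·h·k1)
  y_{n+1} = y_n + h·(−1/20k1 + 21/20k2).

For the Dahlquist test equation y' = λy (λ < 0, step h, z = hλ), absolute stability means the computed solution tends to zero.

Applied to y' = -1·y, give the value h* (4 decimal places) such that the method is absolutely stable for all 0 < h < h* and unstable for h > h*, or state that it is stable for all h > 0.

(-1.4286,0); λ=-1 ⇒ h* = (10/7)/1 = 1.4286.

Test eqn y'=λy, z=hλ:
  k1=λy_n ⇒ h·k1=z·y_n;  k2=λ(1+2/3z)y_n ⇒ h·k2=z(1+2/3z)y_n
  y_{n+1}/y_n = 1 − 1/20z + 21/20z(1+2/3z) = 1 + z + 7/10z²
  so R(z) = 1 + z + 7/10z².

Need |R(x)|<1, x<0.
x=-1.18: |R|=0.7947
R=1: x+7/10x²=0 ⇒ x=−10/7=-1.4286; min R=1−1/(4·7/10)=0.6429>−1
Confirm numerically:
  x=-1.374: |R|=0.94751 <1
  x=-1.255: |R|=0.84752 <1
  x=-0.898: |R|=0.66648 <1
  x=-1.871: |R|=1.57945 >1
  x=-1.784: |R|=1.44386 >1
  x=-1.540: |R|=1.12012 >1
So |R|<1 on (-1.4286, 0).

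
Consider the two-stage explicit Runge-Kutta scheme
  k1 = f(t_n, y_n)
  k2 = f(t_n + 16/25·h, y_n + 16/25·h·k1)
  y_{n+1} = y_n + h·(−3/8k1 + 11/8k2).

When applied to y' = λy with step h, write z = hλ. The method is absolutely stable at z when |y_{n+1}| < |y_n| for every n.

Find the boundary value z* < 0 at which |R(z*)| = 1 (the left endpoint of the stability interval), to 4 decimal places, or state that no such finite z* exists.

On y'=λy, z=hλ:
  k1=λy_n ⇒ h·k1=z·y_n;  k2=λ(1+16/25z)y_n ⇒ h·k2=z(1+16/25z)y_n
  y_{n+1}/y_n = 1 − 3/8z + 11/8z(1+16/25z) = 1 + z + 22/25z²
  Hence R(z) = 1 + z + 22/25z².

Solve |R(x)|<1 on ℝ⁻.
x=-1.08: |R|=0.9464
R=1: x+22/25x²=0 ⇒ x=−25/22=-1.1364; min R=1−1/(4·22/25)=0.7159>−1
Confirm numerically:
  x=-1.046: |R|=0.91682 <1
  x=-0.880: |R|=0.80147 <1
  x=-0.841: |R|=0.78141 <1
  x=-0.835: |R|=0.77856 <1
  x=-1.516: |R|=1.50647 >1
  x=-1.282: |R|=1.16430 >1
Stable set (-1.1364, 0).

z* = -1.1364.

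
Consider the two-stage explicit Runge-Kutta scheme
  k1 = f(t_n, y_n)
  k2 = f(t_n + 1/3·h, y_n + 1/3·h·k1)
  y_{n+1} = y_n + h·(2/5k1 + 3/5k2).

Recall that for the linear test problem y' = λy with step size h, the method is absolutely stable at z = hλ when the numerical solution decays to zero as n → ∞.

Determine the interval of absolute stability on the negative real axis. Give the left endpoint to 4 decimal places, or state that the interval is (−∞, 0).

Test eqn y'=λy, z=hλ:
  k1=λy_n ⇒ h·k1=z·y_n;  k2=λ(1+1/3z)y_n ⇒ h·k2=z(1+1/3z)y_n
  y_{n+1}/y_n = 1 + 2/5z + 3/5z(1+1/3z) = 1 + z + 1/5z²
  ⇒ R(z) = 1 + z + 1/5z².

Boundary: |R(x)|=1, x<0.
x=-1.25: |R|=0.0625
R=1: x+1/5x²=0 ⇒ x=−5=-5.0000; min R=1−1/(4·1/5)=-0.2500>−1
Confirm numerically:
  x=-3.610: |R|=0.00358 <1
  x=-3.434: |R|=0.07553 <1
  x=-3.372: |R|=0.09792 <1
  x=-2.230: |R|=0.23542 <1
  x=-5.265: |R|=1.27904 >1
  x=-5.240: |R|=1.25152 >1
Stable set (-5.0000, 0).

z∈(-5.0000,0).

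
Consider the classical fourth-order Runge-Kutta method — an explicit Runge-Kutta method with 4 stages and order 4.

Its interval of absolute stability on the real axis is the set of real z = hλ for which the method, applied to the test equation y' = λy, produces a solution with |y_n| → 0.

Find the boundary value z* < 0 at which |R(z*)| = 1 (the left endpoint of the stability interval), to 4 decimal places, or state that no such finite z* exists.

With y'=λy (z=hλ):
  order 4, 4-stage ⇒ R(z)=1+z+z^2/2+z^3/6+z^4/24
  (e.g. R(-1.52)=0.27231, |R|=0.27231)

Need |R(x)|<1, x<0.
x=-1.52: |R|=0.2723
|R(-2.45)|=0.6015 |R(-1.84)|=0.2921 |R(-1.5)|=0.2734
Bisect:
  x_lo=-3.2493 |R|=1.9565  x_hi=-0.2494 |R|=0.7792
  mid=-1.74935 |R|=0.27874 →hi
  mid=-2.49930 |R|=0.64776 →hi
  mid=-2.87428 |R|=1.14267 →lo
  mid=-2.68679 |R|=0.86137 →hi
  mid=-2.78054 |R|=0.99285 →hi
  mid=-2.82741 |R|=1.06538 →lo
  mid=-2.80397 |R|=1.02853 →lo
  mid=-2.79226 |R|=1.01055 →lo
  ...
  [-2.78530,-2.78512] ⇒ x*=-2.7853
Stable set (-2.7853, 0).

left endpoint -2.7853.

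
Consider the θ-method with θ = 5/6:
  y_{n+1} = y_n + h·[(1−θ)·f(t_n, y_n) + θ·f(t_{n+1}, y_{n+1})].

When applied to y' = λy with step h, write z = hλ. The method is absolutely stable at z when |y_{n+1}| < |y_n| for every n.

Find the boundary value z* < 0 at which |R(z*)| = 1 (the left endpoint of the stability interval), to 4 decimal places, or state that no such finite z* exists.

unbounded; (−∞, 0).

On y'=λy, z=hλ:
  y_{n+1} = y_n + z·[1/6·y_n + 5/6·y_{n+1}] ⇒ (1 − 5/6z)y_{n+1} = (1 + 1/6z)y_n
  R(z) = (1 + 1/6z)/(1 − 5/6z).

Solve |R(x)|<1 on ℝ⁻.
x=-1.17: |R|=0.4076
x=-2: |R|=0.2500
x=-10: |R|=0.0714
x=-100: |R|=0.1858
θ=5/6≥1/2 ⇒ |1+1/6x|<|1−5/6x| ∀x<0 ⇒ unbounded interval.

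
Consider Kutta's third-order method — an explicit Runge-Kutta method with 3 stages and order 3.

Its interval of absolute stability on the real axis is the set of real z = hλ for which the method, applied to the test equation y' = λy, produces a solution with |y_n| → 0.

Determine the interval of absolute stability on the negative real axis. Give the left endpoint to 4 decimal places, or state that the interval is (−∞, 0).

On y'=λy, z=hλ:
  order 3, 3-stage ⇒ R(z)=1+z+z^2/2+z^3/6
  (e.g. R(-1.39)=0.12845, |R|=0.12845)

Need |R(x)|<1, x<0.
x=-1.39: |R|=0.1284
|R(-2.25)|=0.6172 |R(-1.69)|=0.0664 |R(-1.41)|=0.1168
Bisect:
  x_lo=-3.2609 |R|=2.7232  x_hi=-0.3556 |R|=0.7001
  mid=-1.80823 |R|=0.15877 →hi
  mid=-2.53455 |R|=1.03621 →lo
  mid=-2.17139 |R|=0.52025 →hi
  mid=-2.35297 |R|=0.75592 →hi
  mid=-2.44376 |R|=0.89012 →hi
  mid=-2.48915 |R|=0.96163 →hi
  mid=-2.51185 |R|=0.99853 →hi
  mid=-2.52320 |R|=1.01727 →lo
  ...
  [-2.51291,-2.51274] ⇒ x*=-2.5127
Stable set (-2.5127, 0).

z∈(-2.5127,0).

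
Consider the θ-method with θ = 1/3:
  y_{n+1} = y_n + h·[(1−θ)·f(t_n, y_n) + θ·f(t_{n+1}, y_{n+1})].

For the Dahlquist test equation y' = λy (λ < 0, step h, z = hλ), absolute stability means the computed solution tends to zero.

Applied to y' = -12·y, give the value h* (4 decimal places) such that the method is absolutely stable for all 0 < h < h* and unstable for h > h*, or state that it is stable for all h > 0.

(-6.0000,0); λ=-12 ⇒ h* = (6)/12 = 0.5000.

On y'=λy, z=hλ:
  y_{n+1} = y_n + z·[2/3·y_n + 1/3·y_{n+1}] ⇒ (1 − 1/3z)y_{n+1} = (1 + 2/3z)y_n
  ⇒ R(z) = (1 + 2/3z)/(1 − 1/3z).

Boundary: |R(x)|=1, x<0.
x=-1.58: |R|=0.0349
R=−1: 1+2/3x = −1+1/3x ⇒ -1/3x=2 ⇒ x=2/(-1/3)=-6.0000
Confirm numerically:
  x=-5.432: |R|=0.93264 <1
  x=-4.812: |R|=0.84793 <1
  x=-4.271: |R|=0.76221 <1
  x=-3.157: |R|=0.53825 <1
  x=-6.360: |R|=1.03846 >1
  x=-6.022: |R|=1.00244 >1
Stable set (-6.0000, 0).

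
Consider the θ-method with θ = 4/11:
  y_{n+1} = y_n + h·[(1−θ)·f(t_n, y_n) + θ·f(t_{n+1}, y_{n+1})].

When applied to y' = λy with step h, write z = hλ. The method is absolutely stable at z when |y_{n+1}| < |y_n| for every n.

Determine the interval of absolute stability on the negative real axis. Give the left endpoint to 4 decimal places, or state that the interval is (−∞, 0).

(-7.3333, 0).

Test eqn y'=λy, z=hλ:
  y_{n+1} = y_n + z·[7/11·y_n + 4/11·y_{n+1}] ⇒ (1 − 4/11z)y_{n+1} = (1 + 7/11z)y_n
  R(z) = (1 + 7/11z)/(1 − 4/11z).

Find x<0 with |R(x)|<1.
x=-1.46: |R|=0.0463
R=−1: 1+7/11x = −1+4/11x ⇒ -3/11x=2 ⇒ x=2/(-3/11)=-7.3333
Confirm numerically:
  x=-5.601: |R|=0.84442 <1
  x=-5.106: |R|=0.78736 <1
  x=-4.170: |R|=0.65715 <1
  x=-3.385: |R|=0.51732 <1
  x=-7.803: |R|=1.03338 >1
  x=-7.501: |R|=1.01227 >1
Stable set (-7.3333, 0).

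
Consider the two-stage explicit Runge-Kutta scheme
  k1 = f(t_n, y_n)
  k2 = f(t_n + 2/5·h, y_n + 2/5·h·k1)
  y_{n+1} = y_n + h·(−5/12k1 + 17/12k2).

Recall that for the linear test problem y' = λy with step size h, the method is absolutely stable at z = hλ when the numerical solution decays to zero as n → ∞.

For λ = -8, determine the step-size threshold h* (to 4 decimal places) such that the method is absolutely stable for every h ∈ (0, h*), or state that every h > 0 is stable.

Set f=λy, z=hλ:
  k1=λy_n ⇒ h·k1=z·y_n;  k2=λ(1+2/5z)y_n ⇒ h·k2=z(1+2/5z)y_n
  y_{n+1}/y_n = 1 − 5/12z + 17/12z(1+2/5z) = 1 + z + 17/30z²
  so R(z) = 1 + z + 17/30z².

Need |R(x)|<1, x<0.
x=-1.29: |R|=0.6530
R=1: x+17/30x²=0 ⇒ x=−30/17=-1.7647; min R=1−1/(4·17/30)=0.5588>−1
Confirm numerically:
  x=-1.692: |R|=0.93029 <1
  x=-1.199: |R|=0.61564 <1
  x=-0.905: |R|=0.55911 <1
  x=-2.318: |R|=1.72677 >1
  x=-2.076: |R|=1.36621 >1
  x=-1.904: |R|=1.15029 >1
Interval (-1.7647, 0).

(-1.7647,0); λ=-8 ⇒ h* = (30/17)/8 = 0.2206.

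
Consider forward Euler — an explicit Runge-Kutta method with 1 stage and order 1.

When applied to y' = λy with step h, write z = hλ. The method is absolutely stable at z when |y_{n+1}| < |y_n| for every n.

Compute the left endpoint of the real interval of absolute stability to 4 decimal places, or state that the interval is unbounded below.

Set f=λy, z=hλ:
  order 1, 1-stage ⇒ R(z)=1+z
  (e.g. R(-1.46)=-0.46000, |R|=0.46000)

Need |R(x)|<1, x<0.
x=-1.46: |R|=0.4600
|R(-1.33)|=0.3300 |R(-1.31)|=0.3100 |R(-0.6)|=0.4000
Bisect:
  x_lo=-2.7925 |R|=1.7925  x_hi=-0.3756 |R|=0.6244
  mid=-1.58402 |R|=0.58402 →hi
  mid=-2.18825 |R|=1.18825 →lo
  mid=-1.88614 |R|=0.88614 →hi
  mid=-2.03720 |R|=1.03720 →lo
  mid=-1.96167 |R|=0.96167 →hi
  mid=-1.99943 |R|=0.99943 →hi
  mid=-2.01831 |R|=1.01831 →lo
  mid=-2.00887 |R|=1.00887 →lo
  ...
  [-2.00002,-1.99987] ⇒ x*=-2.0000
Stable set (-2.0000, 0).

left endpoint -2.0000.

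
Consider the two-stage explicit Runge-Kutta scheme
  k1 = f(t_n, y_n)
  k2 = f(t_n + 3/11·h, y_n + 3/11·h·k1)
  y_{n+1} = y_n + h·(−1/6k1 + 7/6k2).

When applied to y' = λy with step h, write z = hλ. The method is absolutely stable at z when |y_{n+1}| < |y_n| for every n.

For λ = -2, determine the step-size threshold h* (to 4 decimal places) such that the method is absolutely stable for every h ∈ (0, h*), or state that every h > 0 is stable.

On y'=λy, z=hλ:
  k1=λy_n ⇒ h·k1=z·y_n;  k2=λ(1+3/11z)y_n ⇒ h·k2=z(1+3/11z)y_n
  y_{n+1}/y_n = 1 − 1/6z + 7/6z(1+3/11z) = 1 + z + 7/22z²
  Hence R(z) = 1 + z + 7/22z².

Solve |R(x)|<1 on ℝ⁻.
x=-0.97: |R|=0.3294
R=1: x+7/22x²=0 ⇒ x=−22/7=-3.1429; min R=1−1/(4·7/22)=0.2143>−1
Confirm numerically:
  x=-2.319: |R|=0.39211 <1
  x=-2.150: |R|=0.32080 <1
  x=-1.613: |R|=0.21484 <1
  x=-1.586: |R|=0.21435 <1
  x=-3.303: |R|=1.16830 >1
  x=-3.283: |R|=1.14639 >1
  x=-3.273: |R|=1.13553 >1
So |R|<1 on (-3.1429, 0).

(-3.1429,0); λ=-2 ⇒ h* = (22/7)/2 = 1.5714.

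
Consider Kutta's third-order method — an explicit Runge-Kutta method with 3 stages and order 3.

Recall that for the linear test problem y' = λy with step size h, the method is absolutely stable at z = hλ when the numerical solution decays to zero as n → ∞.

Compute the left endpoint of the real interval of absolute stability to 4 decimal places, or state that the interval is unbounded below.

z* = -2.5127.

On y'=λy, z=hλ:
  order 3, 3-stage ⇒ R(z)=1+z+z^2/2+z^3/6
  (e.g. R(-1.63)=-0.02334, |R|=0.02334)

Find x<0 with |R(x)|<1.
x=-1.63: |R|=0.0233
|R(-2.42)|=0.8539 |R(-2.2)|=0.5547 |R(-1.05)|=0.3083
Bisect:
  x_lo=-3.3134 |R|=2.8869  x_hi=-0.3867 |R|=0.6784
  mid=-1.85007 |R|=0.19408 →hi
  mid=-2.58174 |R|=1.11709 →lo
  mid=-2.21591 |R|=0.57422 →hi
  mid=-2.39882 |R|=0.82226 →hi
  mid=-2.49028 |R|=0.96344 →hi
  mid=-2.53601 |R|=1.03866 →lo
  mid=-2.51314 |R|=1.00066 →lo
  mid=-2.50171 |R|=0.98195 →hi
  ...
  [-2.51279,-2.51261] ⇒ x*=-2.5127
Interval (-2.5127, 0).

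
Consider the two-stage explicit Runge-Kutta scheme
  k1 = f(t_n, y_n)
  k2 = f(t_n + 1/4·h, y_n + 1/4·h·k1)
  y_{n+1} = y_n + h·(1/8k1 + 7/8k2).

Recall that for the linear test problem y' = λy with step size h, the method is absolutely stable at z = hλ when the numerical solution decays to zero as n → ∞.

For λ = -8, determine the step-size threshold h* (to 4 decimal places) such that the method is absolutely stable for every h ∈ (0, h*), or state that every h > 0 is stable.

(-4.5714,0); λ=-8 ⇒ h* = (32/7)/8 = 0.5714.

On y'=λy, z=hλ:
  k1=λy_n ⇒ h·k1=z·y_n;  k2=λ(1+1/4z)y_n ⇒ h·k2=z(1+1/4z)y_n
  y_{n+1}/y_n = 1 + 1/8z + 7/8z(1+1/4z) = 1 + z + 7/32z²
  Hence R(z) = 1 + z + 7/32z².

Solve |R(x)|<1 on ℝ⁻.
x=-1.03: |R|=0.2021
R=1: x+7/32x²=0 ⇒ x=−32/7=-4.5714; min R=1−1/(4·7/32)=-0.1429>−1
Confirm numerically:
  x=-4.114: |R|=0.58834 <1
  x=-2.442: |R|=0.13751 <1
  x=-2.350: |R|=0.14195 <1
  x=-1.988: |R|=0.12347 <1
  x=-5.024: |R|=1.49738 >1
  x=-4.912: |R|=1.36594 >1
  x=-4.636: |R|=1.06548 >1
Stable set (-4.5714, 0).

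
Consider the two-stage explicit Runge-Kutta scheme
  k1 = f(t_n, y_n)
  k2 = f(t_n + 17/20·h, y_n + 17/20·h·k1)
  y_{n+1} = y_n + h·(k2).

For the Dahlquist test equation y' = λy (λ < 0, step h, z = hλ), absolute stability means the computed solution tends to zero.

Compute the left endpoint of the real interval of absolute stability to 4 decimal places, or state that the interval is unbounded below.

Test eqn y'=λy, z=hλ:
  k1=λy_n ⇒ h·k1=z·y_n;  k2=λ(1+17/20z)y_n ⇒ h·k2=z(1+17/20z)y_n
  y_{n+1}/y_n = 1 + z(1+17/20z) = 1 + z + 17/20z²
  Hence R(z) = 1 + z + 17/20z².

Boundary: |R(x)|=1, x<0.
x=-0.99: |R|=0.8431
R=1: x+17/20x²=0 ⇒ x=−20/17=-1.1765; min R=1−1/(4·17/20)=0.7059>−1
Confirm numerically:
  x=-1.114: |R|=0.94085 <1
  x=-0.967: |R|=0.82783 <1
  x=-0.954: |R|=0.81960 <1
  x=-0.727: |R|=0.72225 <1
  x=-1.523: |R|=1.44860 >1
  x=-1.441: |R|=1.32401 >1
  x=-1.349: |R|=1.19783 >1
Interval (-1.1765, 0).

left endpoint -1.1765.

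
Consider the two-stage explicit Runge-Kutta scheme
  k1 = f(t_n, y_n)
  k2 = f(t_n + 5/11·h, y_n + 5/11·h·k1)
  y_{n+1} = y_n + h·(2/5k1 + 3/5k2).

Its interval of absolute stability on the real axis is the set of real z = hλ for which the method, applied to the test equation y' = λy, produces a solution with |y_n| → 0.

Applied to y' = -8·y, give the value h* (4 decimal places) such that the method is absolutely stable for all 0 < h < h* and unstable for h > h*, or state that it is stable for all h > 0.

(-3.6667,0); λ=-8 ⇒ h* = (11/3)/8 = 0.4583.

On y'=λy, z=hλ:
  k1=λy_n ⇒ h·k1=z·y_n;  k2=λ(1+5/11z)y_n ⇒ h·k2=z(1+5/11z)y_n
  y_{n+1}/y_n = 1 + 2/5z + 3/5z(1+5/11z) = 1 + z + 3/11z²
  Hence R(z) = 1 + z + 3/11z².

Need |R(x)|<1, x<0.
x=-0.95: |R|=0.2961
R=1: x+3/11x²=0 ⇒ x=−11/3=-3.6667; min R=1−1/(4·3/11)=0.0833>−1
Confirm numerically:
  x=-3.151: |R|=0.55685 <1
  x=-2.430: |R|=0.18043 <1
  x=-2.239: |R|=0.12821 <1
  x=-4.149: |R|=1.54578 >1
  x=-3.734: |R|=1.06857 >1
So |R|<1 on (-3.6667, 0).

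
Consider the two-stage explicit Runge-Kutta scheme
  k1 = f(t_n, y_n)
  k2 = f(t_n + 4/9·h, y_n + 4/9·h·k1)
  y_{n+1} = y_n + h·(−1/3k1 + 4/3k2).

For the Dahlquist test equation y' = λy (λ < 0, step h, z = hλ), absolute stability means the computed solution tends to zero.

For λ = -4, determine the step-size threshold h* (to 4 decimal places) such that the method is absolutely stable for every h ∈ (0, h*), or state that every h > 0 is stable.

Test eqn y'=λy, z=hλ:
  k1=λy_n ⇒ h·k1=z·y_n;  k2=λ(1+4/9z)y_n ⇒ h·k2=z(1+4/9z)y_n
  y_{n+1}/y_n = 1 − 1/3z + 4/3z(1+4/9z) = 1 + z + 16/27z²
  ⇒ R(z) = 1 + z + 16/27z².

Need |R(x)|<1, x<0.
x=-1.25: |R|=0.6759
R=1: x+16/27x²=0 ⇒ x=−27/16=-1.6875; min R=1−1/(4·16/27)=0.5781>−1
Confirm numerically:
  x=-1.492: |R|=0.82715 <1
  x=-1.270: |R|=0.68579 <1
  x=-1.008: |R|=0.59411 <1
  x=-0.954: |R|=0.58533 <1
  x=-2.245: |R|=1.74168 >1
  x=-1.828: |R|=1.15220 >1
Interval (-1.6875, 0).

(-1.6875,0); λ=-4 ⇒ h* = (27/16)/4 = 0.4219.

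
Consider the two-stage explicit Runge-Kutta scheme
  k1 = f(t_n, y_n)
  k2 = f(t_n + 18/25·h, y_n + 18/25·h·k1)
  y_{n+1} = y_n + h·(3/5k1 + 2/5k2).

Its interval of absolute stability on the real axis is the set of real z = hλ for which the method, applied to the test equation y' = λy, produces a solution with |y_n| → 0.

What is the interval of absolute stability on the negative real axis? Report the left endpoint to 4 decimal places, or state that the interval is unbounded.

Test eqn y'=λy, z=hλ:
  k1=λy_n ⇒ h·k1=z·y_n;  k2=λ(1+18/25z)y_n ⇒ h·k2=z(1+18/25z)y_n
  y_{n+1}/y_n = 1 + 3/5z + 2/5z(1+18/25z) = 1 + z + 36/125z²
  ⇒ R(z) = 1 + z + 36/125z².

Need |R(x)|<1, x<0.
x=-1.1: |R|=0.2485
R=1: x+36/125x²=0 ⇒ x=−125/36=-3.4722; min R=1−1/(4·36/125)=0.1319>−1
Confirm numerically:
  x=-2.867: |R|=0.50027 <1
  x=-2.820: |R|=0.47029 <1
  x=-1.870: |R|=0.13711 <1
  x=-1.529: |R|=0.14430 <1
  x=-3.654: |R|=1.19129 >1
  x=-3.625: |R|=1.15950 >1
  x=-3.516: |R|=1.04433 >1
Stable set (-3.4722, 0).

z∈(-3.4722,0).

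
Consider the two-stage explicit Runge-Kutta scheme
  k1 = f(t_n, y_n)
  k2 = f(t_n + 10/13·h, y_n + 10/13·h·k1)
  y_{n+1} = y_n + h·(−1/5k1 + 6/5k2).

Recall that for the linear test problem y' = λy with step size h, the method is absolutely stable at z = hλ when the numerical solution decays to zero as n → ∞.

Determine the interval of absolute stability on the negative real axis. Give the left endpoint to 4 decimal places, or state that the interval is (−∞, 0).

Set f=λy, z=hλ:
  k1=λy_n ⇒ h·k1=z·y_n;  k2=λ(1+10/13z)y_n ⇒ h·k2=z(1+10/13z)y_n
  y_{n+1}/y_n = 1 − 1/5z + 6/5z(1+10/13z) = 1 + z + 12/13z²
  Hence R(z) = 1 + z + 12/13z².

Solve |R(x)|<1 on ℝ⁻.
x=-0.95: |R|=0.8831
R=1: x+12/13x²=0 ⇒ x=−13/12=-1.0833; min R=1−1/(4·12/13)=0.7292>−1
Confirm numerically:
  x=-1.039: |R|=0.95748 <1
  x=-0.603: |R|=0.73264 <1
  x=-0.597: |R|=0.73199 <1
  x=-0.586: |R|=0.73098 <1
  x=-1.617: |R|=1.79656 >1
  x=-1.435: |R|=1.46582 >1
  x=-1.191: |R|=1.11837 >1
So |R|<1 on (-1.0833, 0).

z∈(-1.0833,0).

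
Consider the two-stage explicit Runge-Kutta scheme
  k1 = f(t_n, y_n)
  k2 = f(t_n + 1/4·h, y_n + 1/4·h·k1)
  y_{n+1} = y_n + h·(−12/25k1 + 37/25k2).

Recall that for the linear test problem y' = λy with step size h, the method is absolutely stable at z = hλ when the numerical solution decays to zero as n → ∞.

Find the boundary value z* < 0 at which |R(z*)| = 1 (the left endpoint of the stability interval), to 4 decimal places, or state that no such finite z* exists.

On y'=λy, z=hλ:
  k1=λy_n ⇒ h·k1=z·y_n;  k2=λ(1+1/4z)y_n ⇒ h·k2=z(1+1/4z)y_n
  y_{n+1}/y_n = 1 − 12/25z + 37/25z(1+1/4z) = 1 + z + 37/100z²
  ⇒ R(z) = 1 + z + 37/100z².

Boundary: |R(x)|=1, x<0.
x=-1.34: |R|=0.3244
R=1: x+37/100x²=0 ⇒ x=−100/37=-2.7027; min R=1−1/(4·37/100)=0.3243>−1
Confirm numerically:
  x=-2.523: |R|=0.83225 <1
  x=-1.984: |R|=0.47241 <1
  x=-1.590: |R|=0.34540 <1
  x=-3.209: |R|=1.60114 >1
  x=-3.203: |R|=1.59291 >1
So |R|<1 on (-2.7027, 0).

z* = -2.7027.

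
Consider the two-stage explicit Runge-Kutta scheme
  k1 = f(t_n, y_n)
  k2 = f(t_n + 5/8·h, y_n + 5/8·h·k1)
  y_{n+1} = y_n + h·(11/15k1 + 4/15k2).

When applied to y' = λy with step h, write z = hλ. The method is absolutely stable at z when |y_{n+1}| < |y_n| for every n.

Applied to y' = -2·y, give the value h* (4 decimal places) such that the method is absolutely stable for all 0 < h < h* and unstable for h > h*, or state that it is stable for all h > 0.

With y'=λy (z=hλ):
  k1=λy_n ⇒ h·k1=z·y_n;  k2=λ(1+5/8z)y_n ⇒ h·k2=z(1+5/8z)y_n
  y_{n+1}/y_n = 1 + 11/15z + 4/15z(1+5/8z) = 1 + z + 1/6z²
  ⇒ R(z) = 1 + z + 1/6z².

Boundary: |R(x)|=1, x<0.
x=-0.82: |R|=0.2921
R=1: x+1/6x²=0 ⇒ x=−6=-6.0000; min R=1−1/(4·1/6)=-0.5000>−1
Confirm numerically:
  x=-5.383: |R|=0.44645 <1
  x=-5.041: |R|=0.19428 <1
  x=-3.360: |R|=0.47840 <1
  x=-6.560: |R|=1.61227 >1
  x=-6.175: |R|=1.18010 >1
  x=-6.083: |R|=1.08415 >1
Stable set (-6.0000, 0).

(-6.0000,0); λ=-2 ⇒ h* = (6)/2 = 3.0000.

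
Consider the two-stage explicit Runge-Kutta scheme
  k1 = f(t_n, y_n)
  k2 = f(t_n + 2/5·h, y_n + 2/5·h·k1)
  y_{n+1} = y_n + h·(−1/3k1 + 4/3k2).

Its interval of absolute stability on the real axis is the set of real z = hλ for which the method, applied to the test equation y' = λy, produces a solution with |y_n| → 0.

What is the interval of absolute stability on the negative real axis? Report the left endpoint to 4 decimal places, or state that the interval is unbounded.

(-1.8750, 0).

Test eqn y'=λy, z=hλ:
  k1=λy_n ⇒ h·k1=z·y_n;  k2=λ(1+2/5z)y_n ⇒ h·k2=z(1+2/5z)y_n
  y_{n+1}/y_n = 1 − 1/3z + 4/3z(1+2/5z) = 1 + z + 8/15z²
  ⇒ R(z) = 1 + z + 8/15z².

Solve |R(x)|<1 on ℝ⁻.
x=-1.55: |R|=0.7313
R=1: x+8/15x²=0 ⇒ x=−15/8=-1.8750; min R=1−1/(4·8/15)=0.5312>−1
Confirm numerically:
  x=-1.851: |R|=0.97631 <1
  x=-1.498: |R|=0.69880 <1
  x=-0.824: |R|=0.53812 <1
  x=-2.429: |R|=1.71769 >1
  x=-2.228: |R|=1.41946 >1
  x=-2.098: |R|=1.24952 >1
Interval (-1.8750, 0).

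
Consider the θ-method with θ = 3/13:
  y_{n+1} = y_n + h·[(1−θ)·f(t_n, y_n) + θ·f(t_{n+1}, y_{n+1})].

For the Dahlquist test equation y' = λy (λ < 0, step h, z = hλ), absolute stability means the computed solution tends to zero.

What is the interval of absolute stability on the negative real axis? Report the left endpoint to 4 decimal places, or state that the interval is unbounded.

With y'=λy (z=hλ):
  y_{n+1} = y_n + z·[10/13·y_n + 3/13·y_{n+1}] ⇒ (1 − 3/13z)y_{n+1} = (1 + 10/13z)y_n
  so R(z) = (1 + 10/13z)/(1 − 3/13z).

Need |R(x)|<1, x<0.
x=-0.59: |R|=0.4807
R=−1: 1+10/13x = −1+3/13x ⇒ -7/13x=2 ⇒ x=2/(-7/13)=-3.7143
Confirm numerically:
  x=-2.991: |R|=0.76958 <1
  x=-2.917: |R|=0.74341 <1
  x=-2.538: |R|=0.60056 <1
  x=-1.890: |R|=0.31601 <1
  x=-4.238: |R|=1.14257 >1
  x=-4.175: |R|=1.12635 >1
  x=-3.836: |R|=1.03476 >1
Stable set (-3.7143, 0).

(-3.7143, 0).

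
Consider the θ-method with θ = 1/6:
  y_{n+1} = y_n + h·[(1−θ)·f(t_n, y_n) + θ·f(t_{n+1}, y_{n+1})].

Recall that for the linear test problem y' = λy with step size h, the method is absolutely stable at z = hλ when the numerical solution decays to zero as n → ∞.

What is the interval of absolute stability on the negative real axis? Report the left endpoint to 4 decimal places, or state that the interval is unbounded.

z∈(-3.0000,0).

Test eqn y'=λy, z=hλ:
  y_{n+1} = y_n + z·[5/6·y_n + 1/6·y_{n+1}] ⇒ (1 − 1/6z)y_{n+1} = (1 + 5/6z)y_n
  R(z) = (1 + 5/6z)/(1 − 1/6z).

Solve |R(x)|<1 on ℝ⁻.
x=-1.53: |R|=0.2191
R=−1: 1+5/6x = −1+1/6x ⇒ -2/3x=2 ⇒ x=2/(-2/3)=-3.0000
Confirm numerically:
  x=-2.799: |R|=0.90863 <1
  x=-2.095: |R|=0.55281 <1
  x=-1.532: |R|=0.22039 <1
  x=-3.471: |R|=1.19892 >1
  x=-3.109: |R|=1.04786 >1
Stable set (-3.0000, 0).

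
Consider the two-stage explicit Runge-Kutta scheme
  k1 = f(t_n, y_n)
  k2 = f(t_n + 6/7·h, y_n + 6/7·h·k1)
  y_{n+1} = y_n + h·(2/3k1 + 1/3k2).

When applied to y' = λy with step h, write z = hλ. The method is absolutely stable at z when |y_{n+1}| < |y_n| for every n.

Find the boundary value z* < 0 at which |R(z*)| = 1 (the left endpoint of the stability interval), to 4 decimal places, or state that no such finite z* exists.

z* = -3.5000.

With y'=λy (z=hλ):
  k1=λy_n ⇒ h·k1=z·y_n;  k2=λ(1+6/7z)y_n ⇒ h·k2=z(1+6/7z)y_n
  y_{n+1}/y_n = 1 + 2/3z + 1/3z(1+6/7z) = 1 + z + 2/7z²
  so R(z) = 1 + z + 2/7z².

Need |R(x)|<1, x<0.
x=-0.91: |R|=0.3266
R=1: x+2/7x²=0 ⇒ x=−7/2=-3.5000; min R=1−1/(4·2/7)=0.1250>−1
Confirm numerically:
  x=-3.381: |R|=0.88505 <1
  x=-2.829: |R|=0.45764 <1
  x=-2.602: |R|=0.33240 <1
  x=-4.018: |R|=1.59466 >1
  x=-4.008: |R|=1.58173 >1
Stable set (-3.5000, 0).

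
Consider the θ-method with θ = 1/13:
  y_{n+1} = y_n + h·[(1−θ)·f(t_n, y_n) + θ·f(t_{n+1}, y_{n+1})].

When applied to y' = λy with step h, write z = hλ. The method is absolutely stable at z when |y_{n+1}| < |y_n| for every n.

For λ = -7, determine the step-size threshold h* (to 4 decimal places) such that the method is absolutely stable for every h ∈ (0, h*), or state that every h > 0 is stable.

With y'=λy (z=hλ):
  y_{n+1} = y_n + z·[12/13·y_n + 1/13·y_{n+1}] ⇒ (1 − 1/13z)y_{n+1} = (1 + 12/13z)y_n
  R(z) = (1 + 12/13z)/(1 − 1/13z).

Find x<0 with |R(x)|<1.
x=-1.14: |R|=0.0481
R=−1: 1+12/13x = −1+1/13x ⇒ -11/13x=2 ⇒ x=2/(-11/13)=-2.3636
Confirm numerically:
  x=-1.344: |R|=0.21807 <1
  x=-1.256: |R|=0.14534 <1
  x=-1.148: |R|=0.05485 <1
  x=-2.688: |R|=1.22743 >1
  x=-2.682: |R|=1.22331 >1
  x=-2.400: |R|=1.02597 >1
Interval (-2.3636, 0).

(-2.3636,0); λ=-7 ⇒ h* = (26/11)/7 = 0.3377.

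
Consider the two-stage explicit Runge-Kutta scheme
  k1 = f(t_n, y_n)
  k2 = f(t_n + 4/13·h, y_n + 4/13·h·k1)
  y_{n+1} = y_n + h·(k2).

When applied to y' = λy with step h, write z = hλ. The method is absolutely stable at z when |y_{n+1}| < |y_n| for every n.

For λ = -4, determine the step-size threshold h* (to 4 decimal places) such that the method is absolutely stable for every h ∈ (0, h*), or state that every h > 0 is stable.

(-3.2500,0); λ=-4 ⇒ h* = (13/4)/4 = 0.8125.

Test eqn y'=λy, z=hλ:
  k1=λy_n ⇒ h·k1=z·y_n;  k2=λ(1+4/13z)y_n ⇒ h·k2=z(1+4/13z)y_n
  y_{n+1}/y_n = 1 + z(1+4/13z) = 1 + z + 4/13z²
  Hence R(z) = 1 + z + 4/13z².

Boundary: |R(x)|=1, x<0.
x=-1.55: |R|=0.1892
R=1: x+4/13x²=0 ⇒ x=−13/4=-3.2500; min R=1−1/(4·4/13)=0.1875>−1
Confirm numerically:
  x=-3.228: |R|=0.97815 <1
  x=-2.930: |R|=0.71151 <1
  x=-2.695: |R|=0.53978 <1
  x=-1.645: |R|=0.18762 <1
  x=-3.368: |R|=1.12228 >1
  x=-3.358: |R|=1.11159 >1
So |R|<1 on (-3.2500, 0).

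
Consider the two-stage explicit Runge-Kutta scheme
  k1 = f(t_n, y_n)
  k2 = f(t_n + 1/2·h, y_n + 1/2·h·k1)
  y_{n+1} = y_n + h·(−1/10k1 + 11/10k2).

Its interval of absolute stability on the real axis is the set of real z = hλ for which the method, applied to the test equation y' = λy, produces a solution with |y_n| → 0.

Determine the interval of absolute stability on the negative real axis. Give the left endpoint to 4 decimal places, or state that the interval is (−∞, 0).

z∈(-1.8182,0).

Test eqn y'=λy, z=hλ:
  k1=λy_n ⇒ h·k1=z·y_n;  k2=λ(1+1/2z)y_n ⇒ h·k2=z(1+1/2z)y_n
  y_{n+1}/y_n = 1 − 1/10z + 11/10z(1+1/2z) = 1 + z + 11/20z²
  so R(z) = 1 + z + 11/20z².

Need |R(x)|<1, x<0.
x=-1.2: |R|=0.5920
R=1: x+11/20x²=0 ⇒ x=−20/11=-1.8182; min R=1−1/(4·11/20)=0.5455>−1
Confirm numerically:
  x=-1.710: |R|=0.89826 <1
  x=-0.950: |R|=0.54638 <1
  x=-0.938: |R|=0.54591 <1
  x=-2.409: |R|=1.78280 >1
  x=-2.262: |R|=1.55215 >1
  x=-2.212: |R|=1.47912 >1
So |R|<1 on (-1.8182, 0).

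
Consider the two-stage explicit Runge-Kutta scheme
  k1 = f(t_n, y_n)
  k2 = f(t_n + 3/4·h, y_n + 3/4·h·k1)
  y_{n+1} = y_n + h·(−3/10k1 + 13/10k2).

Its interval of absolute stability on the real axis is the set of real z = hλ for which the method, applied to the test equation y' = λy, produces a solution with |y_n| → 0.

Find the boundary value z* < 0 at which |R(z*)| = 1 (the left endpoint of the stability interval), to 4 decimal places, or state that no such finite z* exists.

z* = -1.0256.

Test eqn y'=λy, z=hλ:
  k1=λy_n ⇒ h·k1=z·y_n;  k2=λ(1+3/4z)y_n ⇒ h·k2=z(1+3/4z)y_n
  y_{n+1}/y_n = 1 − 3/10z + 13/10z(1+3/4z) = 1 + z + 39/40z²
  so R(z) = 1 + z + 39/40z².

Find x<0 with |R(x)|<1.
x=-1.16: |R|=1.1520
R=1: x+39/40x²=0 ⇒ x=−40/39=-1.0256; min R=1−1/(4·39/40)=0.7436>−1
Confirm numerically:
  x=-0.856: |R|=0.85842 <1
  x=-0.799: |R|=0.82344 <1
  x=-0.561: |R|=0.74585 <1
  x=-1.615: |R|=1.92802 >1
  x=-1.250: |R|=1.27344 >1
  x=-1.123: |R|=1.10660 >1
Interval (-1.0256, 0).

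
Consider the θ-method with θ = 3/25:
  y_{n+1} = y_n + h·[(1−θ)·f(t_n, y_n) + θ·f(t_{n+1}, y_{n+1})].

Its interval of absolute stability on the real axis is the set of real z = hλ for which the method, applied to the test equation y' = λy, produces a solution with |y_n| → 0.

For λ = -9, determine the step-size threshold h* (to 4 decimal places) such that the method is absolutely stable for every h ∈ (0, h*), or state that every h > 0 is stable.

(-2.6316,0); λ=-9 ⇒ h* = (50/19)/9 = 0.2924.

With y'=λy (z=hλ):
  y_{n+1} = y_n + z·[22/25·y_n + 3/25·y_{n+1}] ⇒ (1 − 3/25z)y_{n+1} = (1 + 22/25z)y_n
  R(z) = (1 + 22/25z)/(1 − 3/25z).

Solve |R(x)|<1 on ℝ⁻.
x=-1.77: |R|=0.4599
R=−1: 1+22/25x = −1+3/25x ⇒ -19/25x=2 ⇒ x=2/(-19/25)=-2.6316
Confirm numerically:
  x=-2.028: |R|=0.63106 <1
  x=-1.481: |R|=0.25751 <1
  x=-1.248: |R|=0.08544 <1
  x=-1.092: |R|=0.03452 <1
  x=-3.043: |R|=1.22904 >1
  x=-2.993: |R|=1.20210 >1
Stable set (-2.6316, 0).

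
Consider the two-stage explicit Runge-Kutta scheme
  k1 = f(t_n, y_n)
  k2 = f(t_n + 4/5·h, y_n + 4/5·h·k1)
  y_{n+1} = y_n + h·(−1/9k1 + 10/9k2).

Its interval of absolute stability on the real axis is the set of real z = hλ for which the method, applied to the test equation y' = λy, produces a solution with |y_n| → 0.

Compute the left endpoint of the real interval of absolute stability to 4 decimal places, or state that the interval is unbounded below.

With y'=λy (z=hλ):
  k1=λy_n ⇒ h·k1=z·y_n;  k2=λ(1+4/5z)y_n ⇒ h·k2=z(1+4/5z)y_n
  y_{n+1}/y_n = 1 − 1/9z + 10/9z(1+4/5z) = 1 + z + 8/9z²
  ⇒ R(z) = 1 + z + 8/9z².

Boundary: |R(x)|=1, x<0.
x=-1.3: |R|=1.2022
R=1: x+8/9x²=0 ⇒ x=−9/8=-1.1250; min R=1−1/(4·8/9)=0.7188>−1
Confirm numerically:
  x=-1.000: |R|=0.88889 <1
  x=-0.913: |R|=0.82795 <1
  x=-0.714: |R|=0.73915 <1
  x=-1.532: |R|=1.55424 >1
  x=-1.486: |R|=1.47684 >1
Interval (-1.1250, 0).

z* = -1.1250.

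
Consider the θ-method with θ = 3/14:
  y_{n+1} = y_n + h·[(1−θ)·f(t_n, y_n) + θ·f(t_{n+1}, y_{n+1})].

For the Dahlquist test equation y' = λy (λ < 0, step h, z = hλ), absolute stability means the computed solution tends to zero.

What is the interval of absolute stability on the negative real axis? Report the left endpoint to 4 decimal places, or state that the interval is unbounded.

(-3.5000, 0).

On y'=λy, z=hλ:
  y_{n+1} = y_n + z·[11/14·y_n + 3/14·y_{n+1}] ⇒ (1 − 3/14z)y_{n+1} = (1 + 11/14z)y_n
  ⇒ R(z) = (1 + 11/14z)/(1 − 3/14z).

Boundary: |R(x)|=1, x<0.
x=-1.3: |R|=0.0168
R=−1: 1+11/14x = −1+3/14x ⇒ -4/7x=2 ⇒ x=2/(-4/7)=-3.5000
Confirm numerically:
  x=-3.237: |R|=0.91126 <1
  x=-3.213: |R|=0.90287 <1
  x=-2.846: |R|=0.76786 <1
  x=-3.941: |R|=1.13662 >1
  x=-3.927: |R|=1.13250 >1
  x=-3.642: |R|=1.04557 >1
So |R|<1 on (-3.5000, 0).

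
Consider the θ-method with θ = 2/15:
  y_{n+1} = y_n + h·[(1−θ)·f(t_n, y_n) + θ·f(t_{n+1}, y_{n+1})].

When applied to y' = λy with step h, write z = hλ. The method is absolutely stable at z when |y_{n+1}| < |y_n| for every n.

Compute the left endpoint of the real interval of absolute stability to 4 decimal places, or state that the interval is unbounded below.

left endpoint -2.7273.

Set f=λy, z=hλ:
  y_{n+1} = y_n + z·[13/15·y_n + 2/15·y_{n+1}] ⇒ (1 − 2/15z)y_{n+1} = (1 + 13/15z)y_n
  R(z) = (1 + 13/15z)/(1 − 2/15z).

Solve |R(x)|<1 on ℝ⁻.
x=-0.44: |R|=0.5844
R=−1: 1+13/15x = −1+2/15x ⇒ -11/15x=2 ⇒ x=2/(-11/15)=-2.7273
Confirm numerically:
  x=-1.983: |R|=0.56833 <1
  x=-1.505: |R|=0.25347 <1
  x=-1.187: |R|=0.02481 <1
  x=-3.288: |R|=1.28587 >1
  x=-2.829: |R|=1.05417 >1
So |R|<1 on (-2.7273, 0).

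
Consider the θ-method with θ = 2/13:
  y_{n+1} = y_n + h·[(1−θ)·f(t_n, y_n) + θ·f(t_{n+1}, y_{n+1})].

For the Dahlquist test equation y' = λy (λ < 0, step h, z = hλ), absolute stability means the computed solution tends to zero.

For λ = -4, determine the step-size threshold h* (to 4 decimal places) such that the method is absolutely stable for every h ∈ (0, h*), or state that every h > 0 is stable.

(-2.8889,0); λ=-4 ⇒ h* = (26/9)/4 = 0.7222.

Test eqn y'=λy, z=hλ:
  y_{n+1} = y_n + z·[11/13·y_n + 2/13·y_{n+1}] ⇒ (1 − 2/13z)y_{n+1} = (1 + 11/13z)y_n
  R(z) = (1 + 11/13z)/(1 − 2/13z).

Find x<0 with |R(x)|<1.
x=-0.37: |R|=0.6499
R=−1: 1+11/13x = −1+2/13x ⇒ -9/13x=2 ⇒ x=2/(-9/13)=-2.8889
Confirm numerically:
  x=-1.613: |R|=0.29231 <1
  x=-1.473: |R|=0.20087 <1
  x=-1.444: |R|=0.18152 <1
  x=-3.373: |R|=1.22065 >1
  x=-3.169: |R|=1.13037 >1
  x=-3.121: |R|=1.10856 >1
Interval (-2.8889, 0).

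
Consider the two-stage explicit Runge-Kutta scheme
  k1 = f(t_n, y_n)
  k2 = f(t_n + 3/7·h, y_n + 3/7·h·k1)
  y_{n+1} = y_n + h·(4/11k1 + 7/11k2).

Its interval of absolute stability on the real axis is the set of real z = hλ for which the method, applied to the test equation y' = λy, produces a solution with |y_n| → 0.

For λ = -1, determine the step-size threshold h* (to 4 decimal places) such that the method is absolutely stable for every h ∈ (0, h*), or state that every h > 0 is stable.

Test eqn y'=λy, z=hλ:
  k1=λy_n ⇒ h·k1=z·y_n;  k2=λ(1+3/7z)y_n ⇒ h·k2=z(1+3/7z)y_n
  y_{n+1}/y_n = 1 + 4/11z + 7/11z(1+3/7z) = 1 + z + 3/11z²
  Hence R(z) = 1 + z + 3/11z².

Need |R(x)|<1, x<0.
x=-0.83: |R|=0.3579
R=1: x+3/11x²=0 ⇒ x=−11/3=-3.6667; min R=1−1/(4·3/11)=0.0833>−1
Confirm numerically:
  x=-3.212: |R|=0.60171 <1
  x=-2.273: |R|=0.13605 <1
  x=-2.157: |R|=0.11190 <1
  x=-1.528: |R|=0.10876 <1
  x=-4.178: |R|=1.58264 >1
  x=-4.162: |R|=1.56225 >1
  x=-4.096: |R|=1.47960 >1
Stable set (-3.6667, 0).

(-3.6667,0); λ=-1 ⇒ h* = (11/3)/1 = 3.6667.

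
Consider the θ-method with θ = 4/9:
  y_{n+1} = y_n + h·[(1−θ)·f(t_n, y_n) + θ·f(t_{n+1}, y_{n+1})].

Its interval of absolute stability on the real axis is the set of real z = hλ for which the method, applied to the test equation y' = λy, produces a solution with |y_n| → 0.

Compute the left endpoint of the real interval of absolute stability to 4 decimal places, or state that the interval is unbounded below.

On y'=λy, z=hλ:
  y_{n+1} = y_n + z·[5/9·y_n + 4/9·y_{n+1}] ⇒ (1 − 4/9z)y_{n+1} = (1 + 5/9z)y_n
  Hence R(z) = (1 + 5/9z)/(1 − 4/9z).

Boundary: |R(x)|=1, x<0.
x=-1.38: |R|=0.1446
R=−1: 1+5/9x = −1+4/9x ⇒ -1/9x=2 ⇒ x=2/(-1/9)=-18.0000
Confirm numerically:
  x=-14.731: |R|=0.95187 <1
  x=-13.978: |R|=0.93804 <1
  x=-12.989: |R|=0.91779 <1
  x=-9.286: |R|=0.81116 <1
  x=-18.518: |R|=1.00624 >1
  x=-18.454: |R|=1.00548 >1
  x=-18.245: |R|=1.00299 >1
So |R|<1 on (-18.0000, 0).

left endpoint -18.0000.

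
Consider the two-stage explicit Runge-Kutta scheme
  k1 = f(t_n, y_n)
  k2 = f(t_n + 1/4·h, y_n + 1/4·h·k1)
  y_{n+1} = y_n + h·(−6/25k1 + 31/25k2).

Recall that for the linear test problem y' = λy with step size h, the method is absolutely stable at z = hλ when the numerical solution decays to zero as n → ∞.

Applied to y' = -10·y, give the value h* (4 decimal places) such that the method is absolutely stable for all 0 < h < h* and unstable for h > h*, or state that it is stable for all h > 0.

On y'=λy, z=hλ:
  k1=λy_n ⇒ h·k1=z·y_n;  k2=λ(1+1/4z)y_n ⇒ h·k2=z(1+1/4z)y_n
  y_{n+1}/y_n = 1 − 6/25z + 31/25z(1+1/4z) = 1 + z + 31/100z²
  so R(z) = 1 + z + 31/100z².

Boundary: |R(x)|=1, x<0.
x=-1.36: |R|=0.2134
R=1: x+31/100x²=0 ⇒ x=−100/31=-3.2258; min R=1−1/(4·31/100)=0.1935>−1
Confirm numerically:
  x=-2.303: |R|=0.34118 <1
  x=-2.133: |R|=0.27740 <1
  x=-1.294: |R|=0.22508 <1
  x=-3.476: |R|=1.26960 >1
  x=-3.439: |R|=1.22728 >1
Interval (-3.2258, 0).

(-3.2258,0); λ=-10 ⇒ h* = (100/31)/10 = 0.3226.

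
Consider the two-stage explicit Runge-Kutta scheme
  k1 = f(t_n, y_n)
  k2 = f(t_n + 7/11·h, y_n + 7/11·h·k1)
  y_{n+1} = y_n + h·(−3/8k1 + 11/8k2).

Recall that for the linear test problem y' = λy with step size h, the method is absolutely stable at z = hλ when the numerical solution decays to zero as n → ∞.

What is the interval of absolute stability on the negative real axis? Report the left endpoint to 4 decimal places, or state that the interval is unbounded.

z∈(-1.1429,0).

Test eqn y'=λy, z=hλ:
  k1=λy_n ⇒ h·k1=z·y_n;  k2=λ(1+7/11z)y_n ⇒ h·k2=z(1+7/11z)y_n
  y_{n+1}/y_n = 1 − 3/8z + 11/8z(1+7/11z) = 1 + z + 7/8z²
  ⇒ R(z) = 1 + z + 7/8z².

Find x<0 with |R(x)|<1.
x=-1.18: |R|=1.0383
R=1: x+7/8x²=0 ⇒ x=−8/7=-1.1429; min R=1−1/(4·7/8)=0.7143>−1
Confirm numerically:
  x=-0.981: |R|=0.86107 <1
  x=-0.950: |R|=0.83969 <1
  x=-0.509: |R|=0.71770 <1
  x=-0.482: |R|=0.72128 <1
  x=-1.672: |R|=1.77414 >1
  x=-1.354: |R|=1.25015 >1
So |R|<1 on (-1.1429, 0).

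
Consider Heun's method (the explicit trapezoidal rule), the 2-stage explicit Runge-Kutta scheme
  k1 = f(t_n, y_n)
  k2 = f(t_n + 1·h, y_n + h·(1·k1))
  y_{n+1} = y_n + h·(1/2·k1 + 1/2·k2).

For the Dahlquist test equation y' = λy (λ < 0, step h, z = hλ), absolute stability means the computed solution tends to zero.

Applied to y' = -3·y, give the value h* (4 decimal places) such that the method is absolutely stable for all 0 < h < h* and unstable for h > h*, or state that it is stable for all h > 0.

(-2.0000,0); λ=-3 ⇒ h* = 0.6667.

Set f=λy, z=hλ:
  order 2, 2-stage ⇒ R(z)=1+z+z^2/2
  (e.g. R(-1.04)=0.50080, |R|=0.50080)

Find x<0 with |R(x)|<1.
x=-1.04: |R|=0.5008
|R(-1.65)|=0.7112 |R(-1.49)|=0.6200 |R(-0.94)|=0.5018
Bisect:
  x_lo=-2.4106 |R|=1.4949  x_hi=-0.2237 |R|=0.8014
  mid=-1.31714 |R|=0.55029 →hi
  mid=-1.86389 |R|=0.87315 →hi
  mid=-2.13726 |R|=1.14668 →lo
  mid=-2.00058 |R|=1.00058 →lo
  mid=-1.93223 |R|=0.93453 →hi
  mid=-1.96640 |R|=0.96697 →hi
  mid=-1.98349 |R|=0.98363 →hi
  ...
  [-2.00004,-1.99991] ⇒ x*=-2.0000
Stable set (-2.0000, 0).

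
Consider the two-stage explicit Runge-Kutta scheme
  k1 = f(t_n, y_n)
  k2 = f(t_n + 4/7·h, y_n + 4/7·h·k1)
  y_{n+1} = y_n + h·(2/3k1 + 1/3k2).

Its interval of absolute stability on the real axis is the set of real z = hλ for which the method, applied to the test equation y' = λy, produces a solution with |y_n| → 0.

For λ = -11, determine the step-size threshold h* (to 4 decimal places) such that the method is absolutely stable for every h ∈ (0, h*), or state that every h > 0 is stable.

(-5.2500,0); λ=-11 ⇒ h* = (21/4)/11 = 0.4773.

Set f=λy, z=hλ:
  k1=λy_n ⇒ h·k1=z·y_n;  k2=λ(1+4/7z)y_n ⇒ h·k2=z(1+4/7z)y_n
  y_{n+1}/y_n = 1 + 2/3z + 1/3z(1+4/7z) = 1 + z + 4/21z²
  R(z) = 1 + z + 4/21z².

Find x<0 with |R(x)|<1.
x=-0.57: |R|=0.4919
R=1: x+4/21x²=0 ⇒ x=−21/4=-5.2500; min R=1−1/(4·4/21)=-0.3125>−1
Confirm numerically:
  x=-3.514: |R|=0.16196 <1
  x=-2.720: |R|=0.31078 <1
  x=-2.226: |R|=0.28218 <1
  x=-5.677: |R|=1.46173 >1
  x=-5.477: |R|=1.23682 >1
  x=-5.316: |R|=1.06683 >1
Stable set (-5.2500, 0).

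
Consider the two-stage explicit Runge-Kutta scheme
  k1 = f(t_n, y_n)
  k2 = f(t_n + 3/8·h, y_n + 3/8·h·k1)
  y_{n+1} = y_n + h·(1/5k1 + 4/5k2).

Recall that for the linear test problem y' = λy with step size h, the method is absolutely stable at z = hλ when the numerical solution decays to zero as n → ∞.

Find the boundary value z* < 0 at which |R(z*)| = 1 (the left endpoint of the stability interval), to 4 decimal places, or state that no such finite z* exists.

left endpoint -3.3333.

With y'=λy (z=hλ):
  k1=λy_n ⇒ h·k1=z·y_n;  k2=λ(1+3/8z)y_n ⇒ h·k2=z(1+3/8z)y_n
  y_{n+1}/y_n = 1 + 1/5z + 4/5z(1+3/8z) = 1 + z + 3/10z²
  ⇒ R(z) = 1 + z + 3/10z².

Boundary: |R(x)|=1, x<0.
x=-1.46: |R|=0.1795
R=1: x+3/10x²=0 ⇒ x=−10/3=-3.3333; min R=1−1/(4·3/10)=0.1667>−1
Confirm numerically:
  x=-3.177: |R|=0.85100 <1
  x=-2.678: |R|=0.47351 <1
  x=-2.379: |R|=0.31889 <1
  x=-1.836: |R|=0.17527 <1
  x=-3.705: |R|=1.41311 >1
  x=-3.447: |R|=1.11754 >1
Interval (-3.3333, 0).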